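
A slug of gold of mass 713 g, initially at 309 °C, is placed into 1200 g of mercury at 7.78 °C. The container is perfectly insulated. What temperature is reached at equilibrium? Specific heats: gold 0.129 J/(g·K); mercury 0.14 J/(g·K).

T_f ≈ 114.3 °C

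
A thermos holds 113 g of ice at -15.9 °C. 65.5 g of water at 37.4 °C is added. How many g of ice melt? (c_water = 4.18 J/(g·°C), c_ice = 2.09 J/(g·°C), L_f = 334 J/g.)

m_melted ≈ 19.4 g

Cooling the water to 0 °C releases 65.5×4.18×37.4 = 10240 J.
Warming the ice to 0 °C takes 113×2.09×15.9 = 3755.1 J, leaving 6484.6 J for melting.
Melting all 113 g of ice would need 113×334 = 37742 J.
Since 6484.6 < 37742 J, not all the ice melts; equilibrium is at 0 °C.
Mass melted = 6484.6/334 ≈ 19.42 g.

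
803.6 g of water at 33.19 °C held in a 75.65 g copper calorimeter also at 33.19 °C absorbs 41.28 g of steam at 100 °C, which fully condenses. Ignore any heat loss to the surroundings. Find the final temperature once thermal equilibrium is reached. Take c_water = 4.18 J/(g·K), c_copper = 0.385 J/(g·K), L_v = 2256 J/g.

Heat gained plus heat lost sum to zero:
latent heat released on condensation: 41.28·2256 = 93128; condensate cools 100→T: 41.28·4.18·(T − 100) = 172.55(T − 100); original water: 3359(T − 33.19); cup: 29.13(T − 33.19)
3560.7 T = 93128 + 17255 + 112453 = 222836
T ≈ 62.58 °C (< 100 °C, so full condensation is consistent).

T_f ≈ 62.6 °C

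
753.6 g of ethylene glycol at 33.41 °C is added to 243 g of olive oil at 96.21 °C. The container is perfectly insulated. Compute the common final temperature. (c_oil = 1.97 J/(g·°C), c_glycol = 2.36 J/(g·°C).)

T_f ≈ 46.7 °C

Heat gained plus heat lost sum to zero:
243*1.97*(T − 96.21) + 753.6*2.36*(T − 33.41) = 0
478.71(T − 96.21) + 1778.5(T − 33.41) = 0
(478.71 + 1778.5) T = 478.71*96.21 + 1778.5*33.41
T = 105476 / 2257.2 = 46.7 °C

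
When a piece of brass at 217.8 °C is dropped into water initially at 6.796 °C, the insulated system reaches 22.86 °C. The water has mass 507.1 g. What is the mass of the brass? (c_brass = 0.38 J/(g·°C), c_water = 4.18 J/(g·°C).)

m ≈ 460 g

Heat gained plus heat lost sum to zero:
m·0.38·(22.86 − 217.8) + 507.1·4.18·(22.86 − 6.796) = 0
-74.08 m = -34051
m = -34051/-74.08 ≈ 459.7 g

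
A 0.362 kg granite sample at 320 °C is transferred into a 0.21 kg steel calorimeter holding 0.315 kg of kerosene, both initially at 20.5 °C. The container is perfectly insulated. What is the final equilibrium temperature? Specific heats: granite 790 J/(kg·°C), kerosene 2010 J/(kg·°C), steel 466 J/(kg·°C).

Taking heat into each body as positive, Σ m c ΔT = 0:
0.362×790×(T − 320) + 0.315×2010×(T − 20.5) + 0.21×466×(T − 20.5) = 0
285.98(T − 320) + 633.15(T − 20.5) + 97.86(T − 20.5) = 0
1017 T = 106499
T ≈ 104.72 °C

T_f ≈ 104.7 °C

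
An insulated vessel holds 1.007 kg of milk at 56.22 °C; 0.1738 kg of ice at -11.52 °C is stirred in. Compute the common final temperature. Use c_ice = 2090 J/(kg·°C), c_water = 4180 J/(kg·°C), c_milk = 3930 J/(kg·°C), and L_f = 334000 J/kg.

T_f ≈ 34.2 °C

Let T be the final temperature. ΣQ_i = 0:
ice -11.52→0 °C: 0.1738×2090×11.52 = 4184.5; latent heat to melt: 0.1738×334000 = 58049; meltwater 0→T: 0.1738×4180×T = 726.48 T; milk cools: 1.007×3930×(T − 56.22) = 3957.5(T − 56.22)
4684 T = 222491 − 62234 = 160257
T ≈ 34.21 °C. Since T > 0 °C, the all-ice-melts assumption holds.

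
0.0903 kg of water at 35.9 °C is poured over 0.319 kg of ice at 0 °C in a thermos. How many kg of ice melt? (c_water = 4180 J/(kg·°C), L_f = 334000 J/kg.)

m_melted ≈ 0.0406 kg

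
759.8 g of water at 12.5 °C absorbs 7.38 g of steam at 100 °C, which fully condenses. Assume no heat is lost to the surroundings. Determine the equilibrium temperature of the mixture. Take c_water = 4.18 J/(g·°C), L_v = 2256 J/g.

Energy balance with sensible and latent terms:
latent heat released on condensation: 7.38·2256 = 16649
  condensed water 100 °C→T: 30.85(T − 100)
  original water: 3176(T − 12.5)
3206.8 T = 16649 + 3084.8 + 39700 = 59434
T ≈ 18.53 °C, under the boiling point, so the assumption holds.

T_f ≈ 18.5 °C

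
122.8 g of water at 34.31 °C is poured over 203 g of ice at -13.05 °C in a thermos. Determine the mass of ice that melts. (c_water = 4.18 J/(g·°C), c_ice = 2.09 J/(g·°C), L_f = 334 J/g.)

Cooling the water to 0 °C releases 122.8·4.18·34.31 = 17611 J.
Of that, 203·2.09·13.05 = 5536.7 J goes to bring the ice to 0 °C, leaving 12075 J.
Fully melting the ice requires m_ice L_f = 203·334 = 67802 J.
12075 J < 67802 J, so only part of the ice melts and the system sits at 0 °C.
m_melt = 12075 / L_f = 36.15 g.

m_melted ≈ 36.2 g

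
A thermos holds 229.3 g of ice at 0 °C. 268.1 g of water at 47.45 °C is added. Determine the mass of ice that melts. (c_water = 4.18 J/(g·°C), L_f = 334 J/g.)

m_melted ≈ 159 g

Cooling the water to 0 °C releases 268.1×4.18×47.45 = 53175 J.
Melting all 229.3 g of ice would need 229.3×334 = 76586 J.
Since 53175 < 76586 J, not all the ice melts; equilibrium is at 0 °C.
m_melted×334 = 53175  ⇒  m_melted ≈ 159.2 g.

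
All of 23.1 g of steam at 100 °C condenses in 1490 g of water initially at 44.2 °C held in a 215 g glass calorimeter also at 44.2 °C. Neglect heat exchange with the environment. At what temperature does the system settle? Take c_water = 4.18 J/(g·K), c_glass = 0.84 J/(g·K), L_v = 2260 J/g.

T_f ≈ 53.1 °C

Conservation of energy gives ΣQ = 0:
latent heat released on condensation: 23.1×2260 = 52206; condensate cools 100→T: 23.1×4.18×(T − 100) = 96.56(T − 100); original water: 6228.2(T − 44.2); glass cup: 215×0.84×(T − 44.2) = 180.6(T − 44.2)
6505.4 T = 52206 + 9655.8 + 283269 = 345131
T ≈ 53.05 °C (< 100 °C, so full condensation is consistent).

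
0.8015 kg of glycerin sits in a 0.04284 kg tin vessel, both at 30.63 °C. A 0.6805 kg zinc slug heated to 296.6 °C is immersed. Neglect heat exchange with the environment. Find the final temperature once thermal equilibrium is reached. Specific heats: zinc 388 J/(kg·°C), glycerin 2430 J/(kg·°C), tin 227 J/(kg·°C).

Net heat exchanged in the isolated system is zero:
0.6805×388×(T − 296.6) + 0.8015×2430×(T − 30.63) + 0.04284×227×(T − 30.63) = 0
264.03(T − 296.6) + 1947.6(T − 30.63) + 9.725(T − 30.63) = 0
(264.03 + 1947.6 + 9.725) T = 264.03×296.6 + 1947.6×30.63 + 9.725×30.63
T ≈ 62.24 °C

T_f ≈ 62.2 °C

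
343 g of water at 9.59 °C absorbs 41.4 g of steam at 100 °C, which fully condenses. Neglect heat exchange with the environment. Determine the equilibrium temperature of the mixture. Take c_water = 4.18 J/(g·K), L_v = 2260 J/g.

Let T be the final temperature. ΣQ_i = 0:
latent heat released on condensation: 41.4×2260 = 93564; condensed water 100 °C→T: 173.05(T − 100); water warms: 343×4.18×(T − 9.59) = 1433.7(T − 9.59)
1606.8 T = 93564 + 17305 + 13750 = 124619
T ≈ 77.56 °C, under the boiling point, so the assumption holds.

T_f ≈ 77.6 °C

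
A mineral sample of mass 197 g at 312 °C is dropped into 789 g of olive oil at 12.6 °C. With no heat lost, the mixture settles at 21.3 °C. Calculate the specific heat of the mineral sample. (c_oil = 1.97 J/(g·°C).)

m_s c (T_s − T_f) = m_oil c_oil (T_f − T_0):
197×c×(312 − 21.3) = 789×1.97×(21.3 − 12.6)
57268 c = 13523  ⇒  c ≈ 0.2361 J/(g·°C)

c ≈ 0.236 J/(g·°C)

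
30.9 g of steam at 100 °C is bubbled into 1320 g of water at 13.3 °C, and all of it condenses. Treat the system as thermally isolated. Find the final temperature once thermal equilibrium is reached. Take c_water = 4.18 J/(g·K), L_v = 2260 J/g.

Net heat exchanged in the isolated system is zero:
steam→water at 100 °C releases m L_v = 30.9×2260 = 69834; condensed water 100 °C→T: 129.16(T − 100); original water: 5517.6(T − 13.3)
5646.8 T = 69834 + 12916 + 73384 = 156134
T ≈ 27.65 °C — below 100 °C, confirming all the steam condensed.

T_f ≈ 27.7 °C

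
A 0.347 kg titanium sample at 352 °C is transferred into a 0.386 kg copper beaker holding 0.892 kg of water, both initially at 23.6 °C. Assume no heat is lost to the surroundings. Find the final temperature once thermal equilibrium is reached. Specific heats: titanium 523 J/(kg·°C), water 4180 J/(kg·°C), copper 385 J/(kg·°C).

Conservation of energy gives ΣQ = 0:
0.347×523×(T − 352) + 0.892×4180×(T − 23.6) + 0.386×385×(T − 23.6) = 0
4058.7 T = 155383
T = 155383 / 4058.7 = 38.3 °C

T_f ≈ 38.3 °C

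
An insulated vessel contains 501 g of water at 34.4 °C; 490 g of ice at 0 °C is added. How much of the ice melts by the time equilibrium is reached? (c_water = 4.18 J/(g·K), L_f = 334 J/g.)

Cooling the water to 0 °C releases 501×4.18×34.4 = 72040 J.
To melt every bit of ice: 490×334 = 163660 J.
Since 72040 < 163660 J, not all the ice melts; equilibrium is at 0 °C.
m_melted×334 = 72040  ⇒  m_melted ≈ 215.7 g.

m_melted ≈ 216 g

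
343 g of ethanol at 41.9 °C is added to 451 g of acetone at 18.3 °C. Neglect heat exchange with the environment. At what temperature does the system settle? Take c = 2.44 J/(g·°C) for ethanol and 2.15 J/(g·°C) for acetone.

Setting the total heat transfer to zero:
343*2.44*(T − 41.9) + 451*2.15*(T − 18.3) = 0
836.92(T − 41.9) + 969.65(T − 18.3) = 0
(836.92 + 969.65) T = 836.92*41.9 + 969.65*18.3
T = 52812/1806.6 ≈ 29.23 °C

T_f ≈ 29.2 °C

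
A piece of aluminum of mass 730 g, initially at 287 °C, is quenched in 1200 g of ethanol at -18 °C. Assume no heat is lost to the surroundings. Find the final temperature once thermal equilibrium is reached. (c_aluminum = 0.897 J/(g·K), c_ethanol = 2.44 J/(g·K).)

Heat lost by the aluminum equals heat gained by the ethanol:
730*0.897*(287 − T) = 1200*2.44*(T − (-18))
654.81(287 − T) = 2928(T − (-18))
3582.8 T = 135226  ⇒  T ≈ 37.74 °C

T_f ≈ 37.7 °C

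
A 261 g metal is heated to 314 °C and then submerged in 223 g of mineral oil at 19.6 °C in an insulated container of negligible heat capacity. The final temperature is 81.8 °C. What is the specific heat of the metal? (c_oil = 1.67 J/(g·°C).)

Heat lost by the metal = heat gained by the oil:
261×c×(314 − 81.8) = 223×1.67×(81.8 − 19.6)
60604 c = 23164  ⇒  c ≈ 0.3822 J/(g·°C)

c ≈ 0.382 J/(g·°C)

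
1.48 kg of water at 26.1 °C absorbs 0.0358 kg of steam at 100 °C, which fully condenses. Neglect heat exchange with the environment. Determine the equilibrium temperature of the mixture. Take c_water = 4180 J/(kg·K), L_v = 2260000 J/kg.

T_f ≈ 40.6 °C

Let T be the final temperature. ΣQ_i = 0:
condense steam: −0.0358·2260000 = −80908; condensate cools 100→T: 0.0358·4180·(T − 100) = 149.64(T − 100); original water: 6186.4(T − 26.1)
6336 T = 80908 + 14964 + 161465 = 257337
T ≈ 40.61 °C — below 100 °C, confirming all the steam condensed.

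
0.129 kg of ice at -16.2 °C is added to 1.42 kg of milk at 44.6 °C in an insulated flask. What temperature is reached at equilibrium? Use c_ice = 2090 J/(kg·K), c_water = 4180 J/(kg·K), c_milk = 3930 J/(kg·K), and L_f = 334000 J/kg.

T_f ≈ 32.9 °C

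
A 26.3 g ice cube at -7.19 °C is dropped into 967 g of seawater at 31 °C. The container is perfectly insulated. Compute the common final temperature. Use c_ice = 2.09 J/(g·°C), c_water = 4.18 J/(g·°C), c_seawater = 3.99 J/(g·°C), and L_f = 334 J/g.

Net heat exchanged in the isolated system is zero:
ice -7.19→0 °C: 26.3×2.09×7.19 = 395.21
  latent heat to melt: 26.3×334 = 8784.2
  warm the meltwater: 109.93 T
  seawater: 3858.3(T − 31)
3968.3 T = 119608 − 9179.4 = 110429
T ≈ 27.83 °C. Since T > 0 °C, the all-ice-melts assumption holds.

T_f ≈ 27.8 °C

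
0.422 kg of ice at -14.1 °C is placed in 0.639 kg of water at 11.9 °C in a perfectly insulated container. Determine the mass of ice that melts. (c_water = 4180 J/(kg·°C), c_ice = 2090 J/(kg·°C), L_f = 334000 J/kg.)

m_melted ≈ 0.0579 kg

Water can give up m c ΔT = 0.639·4180·11.9 = 31785 J before reaching 0 °C.
Of that, 0.422·2090·14.1 = 12436 J goes to bring the ice to 0 °C, leaving 19349 J.
Melting all 0.422 kg of ice would need 0.422·334000 = 140948 J.
That's not enough to melt it all — equilibrium is at 0 °C with ice remaining.
m_melted·334000 = 19349  ⇒  m_melted ≈ 0.05793 kg.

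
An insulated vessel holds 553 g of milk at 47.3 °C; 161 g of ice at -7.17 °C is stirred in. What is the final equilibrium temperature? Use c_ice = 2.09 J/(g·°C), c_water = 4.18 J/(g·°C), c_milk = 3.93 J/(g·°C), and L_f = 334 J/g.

T_f ≈ 16.4 °C

Heat gained plus heat lost sum to zero:
ice -7.17→0 °C: 161·2.09·7.17 = 2412.6; fusion: m_ice L_f = 161·334 = 53774; warm the meltwater: 672.98 T; milk: 2173.3(T − 47.3)
2846.3 T = 102797 − 56187 = 46610
T ≈ 16.38 °C. Since T > 0 °C, the all-ice-melts assumption holds.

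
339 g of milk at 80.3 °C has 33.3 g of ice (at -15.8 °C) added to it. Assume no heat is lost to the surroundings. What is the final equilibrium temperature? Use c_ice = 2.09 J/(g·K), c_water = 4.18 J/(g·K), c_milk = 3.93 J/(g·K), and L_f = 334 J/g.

Setting the total heat transfer to zero:
warm ice to 0 °C: 33.3·2.09·(0 − (-15.8)) = 1099.6; latent heat to melt: 33.3·334 = 11122; warm the meltwater: 139.19 T; milk cools: 339·3.93·(T − 80.3) = 1332.3(T − 80.3)
1471.5 T = 106981 − 12222 = 94759
T ≈ 64.40 °C — above 0 °C, consistent with complete melting.

T_f ≈ 64.4 °C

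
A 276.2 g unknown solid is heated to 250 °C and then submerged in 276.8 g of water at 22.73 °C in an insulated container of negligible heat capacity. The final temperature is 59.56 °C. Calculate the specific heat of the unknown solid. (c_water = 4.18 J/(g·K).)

m_s c (T_s − T_f) = m_water c_water (T_f − T_0):
276.2·c·(250 − 59.56) = 276.8·4.18·(59.56 − 22.73)
52600 c = 42613  ⇒  c ≈ 0.8101 J/(g·K)

c ≈ 0.81 J/(g·K)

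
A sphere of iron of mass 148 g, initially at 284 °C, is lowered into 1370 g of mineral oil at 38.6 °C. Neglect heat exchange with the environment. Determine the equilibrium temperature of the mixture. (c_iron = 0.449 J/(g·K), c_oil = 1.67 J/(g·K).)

T_f ≈ 45.5 °C

Conservation of energy gives ΣQ = 0:
148*0.449*(T − 284) + 1370*1.67*(T − 38.6) = 0
66.45(T − 284) + 2287.9(T − 38.6) = 0
(66.45 + 2287.9) T = 66.45*284 + 2287.9*38.6
T = 107185/2354.4 ≈ 45.53 °C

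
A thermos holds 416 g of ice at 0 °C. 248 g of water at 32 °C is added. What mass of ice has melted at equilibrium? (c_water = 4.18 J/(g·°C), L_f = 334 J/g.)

Water can give up m c ΔT = 248·4.18·32 = 33172 J before reaching 0 °C.
Melting all 416 g of ice would need 416·334 = 138944 J.
Since 33172 < 138944 J, not all the ice melts; equilibrium is at 0 °C.
m_melted·334 = 33172  ⇒  m_melted ≈ 99.32 g.

m_melted ≈ 99.3 g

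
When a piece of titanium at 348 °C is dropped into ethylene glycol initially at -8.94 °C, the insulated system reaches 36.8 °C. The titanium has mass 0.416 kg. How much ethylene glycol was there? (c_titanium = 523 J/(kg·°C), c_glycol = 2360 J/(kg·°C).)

m ≈ 0.627 kg

|Q_titanium| = |Q_glycol|:
0.416×523×(348 − 36.8) = m×2360×(36.8 − (-8.94))
107946 m = 67707  ⇒  m ≈ 0.6272 kg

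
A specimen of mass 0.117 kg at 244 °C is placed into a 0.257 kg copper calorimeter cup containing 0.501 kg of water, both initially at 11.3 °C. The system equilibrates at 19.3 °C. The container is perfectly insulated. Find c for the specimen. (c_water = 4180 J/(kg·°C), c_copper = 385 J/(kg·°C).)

Conservation of energy gives ΣQ = 0:
0.117·c·(19.3 − 244) + 0.501·4180·(19.3 − 11.3) + 0.257·385·(19.3 − 11.3) = 0
-26.29 c = -17545
c = -17545/-26.29 ≈ 667.4 J/(kg·°C)

c ≈ 667 J/(kg·°C)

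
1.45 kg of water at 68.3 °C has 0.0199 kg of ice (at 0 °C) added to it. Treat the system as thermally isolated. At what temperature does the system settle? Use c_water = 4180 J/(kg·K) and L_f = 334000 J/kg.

Setting the total heat transfer to zero:
latent heat to melt: 0.0199·334000 = 6646.6
  warm the meltwater: 83.18 T
  water cools: 1.45·4180·(T − 68.3) = 6061(T − 68.3)
6144.2 T = 413966 − 6646.6 = 407320
T ≈ 66.29 °C (positive, so assuming full melt was valid).

T_f ≈ 66.3 °C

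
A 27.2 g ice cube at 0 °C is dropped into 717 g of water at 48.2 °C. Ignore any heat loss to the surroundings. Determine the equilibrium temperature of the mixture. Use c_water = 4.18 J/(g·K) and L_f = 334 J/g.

Sum of m c ΔT and latent-heat terms is zero:
fusion: m_ice L_f = 27.2·334 = 9084.8
  meltwater 0→T: 27.2·4.18·T = 113.7 T
  water cools: 717·4.18·(T − 48.2) = 2997.1(T − 48.2)
3110.8 T = 144458 − 9084.8 = 135373
T ≈ 43.52 °C — above 0 °C, consistent with complete melting.

T_f ≈ 43.5 °C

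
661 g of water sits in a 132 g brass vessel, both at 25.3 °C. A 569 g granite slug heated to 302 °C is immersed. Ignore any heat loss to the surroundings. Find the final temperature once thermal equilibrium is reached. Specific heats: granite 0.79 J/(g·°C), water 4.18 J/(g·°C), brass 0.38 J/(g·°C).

With ΣQ=0 the equilibrium temperature is the m·c-weighted mean:
T_f = (449.51×302 + 2763×25.3 + 50.16×25.3) / (449.51 + 2763 + 50.16)
    = 206924 / 3262.7 ≈ 63.42 °C

T_f ≈ 63.4 °C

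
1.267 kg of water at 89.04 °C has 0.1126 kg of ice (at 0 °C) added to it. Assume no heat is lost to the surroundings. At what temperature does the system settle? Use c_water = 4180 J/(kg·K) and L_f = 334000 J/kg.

T_f ≈ 75.3 °C

Heat gained plus heat lost sum to zero:
fusion: m_ice L_f = 0.1126×334000 = 37608
  warm the meltwater: 470.67 T
  water: 5296.1(T − 89.04)
5766.7 T = 471561 − 37608 = 433953
T ≈ 75.25 °C (positive, so assuming full melt was valid).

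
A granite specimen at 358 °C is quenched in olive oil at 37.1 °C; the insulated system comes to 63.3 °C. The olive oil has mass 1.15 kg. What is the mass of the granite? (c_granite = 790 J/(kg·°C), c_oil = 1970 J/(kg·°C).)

m ≈ 0.255 kg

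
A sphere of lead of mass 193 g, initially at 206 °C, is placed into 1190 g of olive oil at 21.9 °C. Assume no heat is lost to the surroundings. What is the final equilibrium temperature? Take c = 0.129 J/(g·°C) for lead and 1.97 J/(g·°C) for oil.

Net heat exchanged in the isolated system is zero:
193×0.129×(T − 206) + 1190×1.97×(T − 21.9) = 0
24.9(T − 206) + 2344.3(T − 21.9) = 0
(24.9 + 2344.3) T = 24.9×206 + 2344.3×21.9
T = 56469/2369.2 ≈ 23.83 °C

T_f ≈ 23.8 °C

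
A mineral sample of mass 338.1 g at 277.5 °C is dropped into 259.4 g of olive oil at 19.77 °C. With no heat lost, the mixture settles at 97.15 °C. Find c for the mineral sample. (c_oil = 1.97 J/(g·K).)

c ≈ 0.648 J/(g·K)

Heat lost by the mineral sample = heat gained by the oil:
338.1·c·(277.5 − 97.15) = 259.4·1.97·(97.15 − 19.77)
60976 c = 39543  ⇒  c ≈ 0.6485 J/(g·K)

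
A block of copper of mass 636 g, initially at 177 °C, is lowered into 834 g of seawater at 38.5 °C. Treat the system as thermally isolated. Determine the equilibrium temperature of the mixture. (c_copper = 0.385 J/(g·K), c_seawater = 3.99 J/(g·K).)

T_f ≈ 48.0 °C

T_f is the heat-capacity-weighted average of the initial temperatures:
T_f = (244.86·177 + 3327.7·38.5) / (244.86 + 3327.7)
    = 171455 / 3572.5 ≈ 47.99 °C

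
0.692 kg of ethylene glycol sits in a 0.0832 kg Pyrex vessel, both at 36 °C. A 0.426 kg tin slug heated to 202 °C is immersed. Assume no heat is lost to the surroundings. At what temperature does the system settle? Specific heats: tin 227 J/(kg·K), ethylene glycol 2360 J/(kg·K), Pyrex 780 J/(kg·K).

T_f ≈ 44.9 °C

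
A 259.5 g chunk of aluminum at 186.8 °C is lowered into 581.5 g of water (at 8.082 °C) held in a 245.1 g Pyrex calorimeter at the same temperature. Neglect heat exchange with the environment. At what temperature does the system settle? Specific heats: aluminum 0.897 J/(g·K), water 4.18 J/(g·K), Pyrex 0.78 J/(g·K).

Setting the total heat transfer to zero:
259.5*0.897*(T − 186.8) + 581.5*4.18*(T − 8.082) + 245.1*0.78*(T − 8.082) = 0
232.77(T − 186.8) + 2430.7(T − 8.082) + 191.18(T − 8.082) = 0
2854.6 T = 64671
T = 64671 / 2854.6 = 22.7 °C

T_f ≈ 22.7 °C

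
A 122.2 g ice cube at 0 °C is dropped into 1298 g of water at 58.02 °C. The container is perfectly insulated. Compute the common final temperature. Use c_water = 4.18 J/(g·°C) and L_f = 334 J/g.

T_f ≈ 46.2 °C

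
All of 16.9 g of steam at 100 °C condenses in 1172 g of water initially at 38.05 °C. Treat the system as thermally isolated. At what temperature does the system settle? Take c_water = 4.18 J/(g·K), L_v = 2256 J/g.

T_f ≈ 46.6 °C

Conservation of energy gives ΣQ = 0:
latent heat released on condensation: 16.9×2256 = 38126; condensed water 100 °C→T: 70.64(T − 100); original water: 4899(T − 38.05)
4969.6 T = 38126 + 7064.2 + 186405 = 231596
T ≈ 46.60 °C — below 100 °C, confirming all the steam condensed.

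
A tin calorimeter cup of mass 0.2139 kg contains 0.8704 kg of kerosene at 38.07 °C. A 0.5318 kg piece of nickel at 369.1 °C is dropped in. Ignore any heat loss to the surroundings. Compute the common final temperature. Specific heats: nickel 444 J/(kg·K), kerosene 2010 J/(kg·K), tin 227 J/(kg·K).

Taking heat into each body as positive, Σ m c ΔT = 0:
0.5318*444*(T − 369.1) + 0.8704*2010*(T − 38.07) + 0.2139*227*(T − 38.07) = 0
2034.2 T = 155604
T = 155604 / 2034.2 = 76.5 °C

T_f ≈ 76.5 °C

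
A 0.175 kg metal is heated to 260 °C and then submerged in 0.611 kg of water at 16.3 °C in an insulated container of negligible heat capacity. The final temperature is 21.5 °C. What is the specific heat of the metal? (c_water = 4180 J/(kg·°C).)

c ≈ 318 J/(kg·°C)

Taking heat into each body as positive, Σ m c ΔT = 0:
0.175×c×(21.5 − 260) + 0.611×4180×(21.5 − 16.3) = 0
-41.74 c = -13281
c = -13281/-41.74 ≈ 318.2 J/(kg·°C)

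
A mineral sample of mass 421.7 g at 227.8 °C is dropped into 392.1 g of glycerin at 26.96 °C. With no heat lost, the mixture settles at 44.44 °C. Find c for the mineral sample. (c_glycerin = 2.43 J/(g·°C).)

c ≈ 0.215 J/(g·°C)

Heat lost by the mineral sample = heat gained by the glycerin:
421.7·c·(227.8 − 44.44) = 392.1·2.43·(44.44 − 26.96)
77323 c = 16655  ⇒  c ≈ 0.2154 J/(g·°C)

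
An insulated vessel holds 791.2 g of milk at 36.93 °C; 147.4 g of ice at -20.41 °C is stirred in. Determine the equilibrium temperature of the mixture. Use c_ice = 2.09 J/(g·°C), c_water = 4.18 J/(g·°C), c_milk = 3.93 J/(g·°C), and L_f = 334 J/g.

T_f ≈ 15.9 °C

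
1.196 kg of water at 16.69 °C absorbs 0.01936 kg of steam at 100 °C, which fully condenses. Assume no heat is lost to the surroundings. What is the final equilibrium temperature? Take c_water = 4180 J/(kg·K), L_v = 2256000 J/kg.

T_f ≈ 26.6 °C

Energy conservation, ΣQ = 0:
steam→water at 100 °C releases m L_v = 0.01936×2256000 = 43676; condensate cools 100→T: 0.01936×4180×(T − 100) = 80.92(T − 100); original water: 4999.3(T − 16.69)
5080.2 T = 43676 + 8092.5 + 83438 = 135207
T ≈ 26.61 °C — below 100 °C, confirming all the steam condensed.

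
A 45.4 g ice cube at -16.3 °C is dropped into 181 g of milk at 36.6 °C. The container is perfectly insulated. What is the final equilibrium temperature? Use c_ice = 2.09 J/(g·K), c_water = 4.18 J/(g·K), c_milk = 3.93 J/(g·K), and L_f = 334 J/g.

T_f ≈ 10.3 °C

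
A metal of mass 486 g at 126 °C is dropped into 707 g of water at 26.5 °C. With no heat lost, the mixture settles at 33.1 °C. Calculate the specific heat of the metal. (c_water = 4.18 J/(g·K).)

Heat lost by the metal = heat gained by the water:
486·c·(126 − 33.1) = 707·4.18·(33.1 − 26.5)
45149 c = 19505  ⇒  c ≈ 0.432 J/(g·K)

c ≈ 0.432 J/(g·K)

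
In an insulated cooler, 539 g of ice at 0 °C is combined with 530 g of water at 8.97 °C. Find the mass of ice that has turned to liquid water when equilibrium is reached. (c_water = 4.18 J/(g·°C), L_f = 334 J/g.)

Heat available from the water dropping to 0 °C: 530×4.18×8.97 = 19872 J.
To melt every bit of ice: 539×334 = 180026 J.
19872 J < 180026 J, so only part of the ice melts and the system sits at 0 °C.
m_melt = 19872 / L_f = 59.5 g.

m_melted ≈ 59.5 g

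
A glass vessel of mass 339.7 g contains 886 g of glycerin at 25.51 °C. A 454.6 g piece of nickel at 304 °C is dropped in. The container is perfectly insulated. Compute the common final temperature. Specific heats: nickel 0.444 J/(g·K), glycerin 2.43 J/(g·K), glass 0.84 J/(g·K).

T_f ≈ 46.8 °C

Taking heat into each body as positive, Σ m c ΔT = 0:
454.6×0.444×(T − 304) + 886×2.43×(T − 25.51) + 339.7×0.84×(T − 25.51) = 0
201.84(T − 304) + 2153(T − 25.51) + 285.35(T − 25.51) = 0
2640.2 T = 123562
T = 123562/2640.2 ≈ 46.80 °C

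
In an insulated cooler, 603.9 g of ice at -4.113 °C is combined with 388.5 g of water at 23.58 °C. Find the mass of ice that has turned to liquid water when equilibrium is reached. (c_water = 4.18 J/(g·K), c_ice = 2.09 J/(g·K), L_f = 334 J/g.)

m_melted ≈ 99.1 g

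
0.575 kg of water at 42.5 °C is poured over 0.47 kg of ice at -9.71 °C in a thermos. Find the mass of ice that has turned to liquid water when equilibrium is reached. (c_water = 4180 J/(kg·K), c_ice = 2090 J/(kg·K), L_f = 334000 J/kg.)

m_melted ≈ 0.277 kg

Water can give up m c ΔT = 0.575×4180×42.5 = 102149 J before reaching 0 °C.
Of that, 0.47×2090×9.71 = 9538.1 J goes to bring the ice to 0 °C, leaving 92611 J.
Melting all 0.47 kg of ice would need 0.47×334000 = 156980 J.
Since 92611 < 156980 J, not all the ice melts; equilibrium is at 0 °C.
Mass melted = 92611/334000 ≈ 0.2773 kg.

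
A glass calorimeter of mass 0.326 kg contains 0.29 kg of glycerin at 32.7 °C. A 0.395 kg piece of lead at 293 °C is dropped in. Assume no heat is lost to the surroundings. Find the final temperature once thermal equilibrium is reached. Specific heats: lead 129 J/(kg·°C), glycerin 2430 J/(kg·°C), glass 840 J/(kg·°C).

With ΣQ=0 the equilibrium temperature is the m·c-weighted mean:
T_f = (50.96×293 + 704.7×32.7 + 273.84×32.7) / (50.96 + 704.7 + 273.84)
    = 46928 / 1029.5 ≈ 45.58 °C

T_f ≈ 45.6 °C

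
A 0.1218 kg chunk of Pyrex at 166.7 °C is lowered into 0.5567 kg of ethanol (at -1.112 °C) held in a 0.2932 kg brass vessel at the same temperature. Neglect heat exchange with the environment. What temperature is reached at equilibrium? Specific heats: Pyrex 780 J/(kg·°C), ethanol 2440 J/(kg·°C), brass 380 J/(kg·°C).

Energy conservation, ΣQ = 0:
0.1218·780·(T − 166.7) + 0.5567·2440·(T − (-1.112)) + 0.2932·380·(T − (-1.112)) = 0
95(T − 166.7) + 1358.3(T − (-1.112)) + 111.42(T − (-1.112)) = 0
(95 + 1358.3 + 111.42) T = 95·166.7 + 1358.3·(-1.112) + 111.42·(-1.112)
T = 14203/1564.8 ≈ 9.08 °C

T_f ≈ 9.1 °C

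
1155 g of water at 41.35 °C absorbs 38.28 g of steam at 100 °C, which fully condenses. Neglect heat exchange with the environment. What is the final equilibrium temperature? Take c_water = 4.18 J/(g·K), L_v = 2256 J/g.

Setting the total heat transfer to zero:
condense steam: −38.28·2256 = −86360; condensed water 100 °C→T: 160.01(T − 100); water warms: 1155·4.18·(T − 41.35) = 4827.9(T − 41.35)
4987.9 T = 86360 + 16001 + 199634 = 301994
T ≈ 60.55 °C (< 100 °C, so full condensation is consistent).

T_f ≈ 60.5 °C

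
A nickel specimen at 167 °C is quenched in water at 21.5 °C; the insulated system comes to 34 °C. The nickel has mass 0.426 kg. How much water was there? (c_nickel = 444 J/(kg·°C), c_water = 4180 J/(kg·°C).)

|Q_nickel| = |Q_water|:
0.426·444·(167 − 34) = m·4180·(34 − 21.5)
52250 m = 25156  ⇒  m ≈ 0.4815 kg

m ≈ 0.481 kg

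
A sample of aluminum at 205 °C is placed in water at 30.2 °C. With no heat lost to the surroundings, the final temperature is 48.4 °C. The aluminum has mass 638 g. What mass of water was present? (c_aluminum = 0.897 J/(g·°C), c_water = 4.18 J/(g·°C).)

Energy conservation, ΣQ = 0:
638×0.897×(48.4 − 205) + m×4.18×(48.4 − 30.2) = 0
76.08 m = 89620
m = 89620/76.08 ≈ 1178 g

m ≈ 1180 g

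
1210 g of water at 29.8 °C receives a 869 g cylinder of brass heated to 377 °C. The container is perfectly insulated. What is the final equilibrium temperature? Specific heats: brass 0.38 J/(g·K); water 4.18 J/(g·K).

Heat gained plus heat lost sum to zero:
869×0.38×(T − 377) + 1210×4.18×(T − 29.8) = 0
5388 T = 275215
T ≈ 51.08 °C

T_f ≈ 51.1 °C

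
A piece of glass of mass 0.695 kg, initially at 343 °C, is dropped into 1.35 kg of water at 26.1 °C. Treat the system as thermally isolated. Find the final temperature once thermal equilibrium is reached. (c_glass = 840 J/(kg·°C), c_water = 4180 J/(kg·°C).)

|Q_glass| = |Q_water|:
0.695×840×(343 − T) = 1.35×4180×(T − 26.1)
583.8(343 − T) = 5643(T − 26.1)
6226.8 T = 347526  ⇒  T ≈ 55.81 °C

T_f ≈ 55.8 °C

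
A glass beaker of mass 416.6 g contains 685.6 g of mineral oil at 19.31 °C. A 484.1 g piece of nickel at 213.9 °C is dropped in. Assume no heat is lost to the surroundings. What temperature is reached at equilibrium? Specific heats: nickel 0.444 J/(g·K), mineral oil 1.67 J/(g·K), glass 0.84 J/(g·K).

Setting the total heat transfer to zero:
484.1·0.444·(T − 213.9) + 685.6·1.67·(T − 19.31) + 416.6·0.84·(T − 19.31) = 0
214.94(T − 213.9) + 1145(T − 19.31) + 349.94(T − 19.31) = 0
1709.8 T = 74842
T = 74842 / 1709.8 = 43.8 °C

T_f ≈ 43.8 °C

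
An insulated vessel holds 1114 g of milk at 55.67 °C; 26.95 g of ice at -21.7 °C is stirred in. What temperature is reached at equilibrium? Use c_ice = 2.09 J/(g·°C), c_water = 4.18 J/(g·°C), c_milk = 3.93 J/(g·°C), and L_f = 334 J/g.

Sum of m c ΔT and latent-heat terms is zero:
ice -21.7→0 °C: 26.95·2.09·21.7 = 1222.3; fusion: m_ice L_f = 26.95·334 = 9001.3; meltwater 0→T: 26.95·4.18·T = 112.65 T; milk: 4378(T − 55.67)
4490.7 T = 243724 − 10224 = 233501
T ≈ 52.00 °C. Since T > 0 °C, the all-ice-melts assumption holds.

T_f ≈ 52.0 °C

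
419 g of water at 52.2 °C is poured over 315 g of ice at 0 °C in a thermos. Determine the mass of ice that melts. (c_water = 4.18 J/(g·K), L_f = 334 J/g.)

m_melted ≈ 274 g

Cooling the water to 0 °C releases 419×4.18×52.2 = 91424 J.
To melt every bit of ice: 315×334 = 105210 J.
91424 J < 105210 J, so only part of the ice melts and the system sits at 0 °C.
Mass melted = 91424/334 ≈ 273.7 g.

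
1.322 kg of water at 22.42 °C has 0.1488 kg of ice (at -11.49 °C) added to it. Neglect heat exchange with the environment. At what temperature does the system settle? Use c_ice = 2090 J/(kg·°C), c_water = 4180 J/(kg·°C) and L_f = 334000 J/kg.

Net heat exchanged in the isolated system is zero:
ice -11.49→0 °C: 0.1488×2090×11.49 = 3573.3; melt ice: 0.1488×334000 = 49699; warm the meltwater: 621.98 T; water: 5526(T − 22.42)
6147.9 T = 123892 − 53272 = 70620
T ≈ 11.49 °C. Since T > 0 °C, the all-ice-melts assumption holds.

T_f ≈ 11.5 °C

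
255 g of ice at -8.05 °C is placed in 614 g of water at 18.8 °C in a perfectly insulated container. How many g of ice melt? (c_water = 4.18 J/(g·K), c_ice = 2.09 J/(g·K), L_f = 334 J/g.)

m_melted ≈ 132 g

Heat available from the water dropping to 0 °C: 614·4.18·18.8 = 48251 J.
Of that, 255·2.09·8.05 = 4290.2 J goes to bring the ice to 0 °C, leaving 43960 J.
Fully melting the ice requires m_ice L_f = 255·334 = 85170 J.
That's not enough to melt it all — equilibrium is at 0 °C with ice remaining.
m_melt = 43960 / L_f = 131.6 g.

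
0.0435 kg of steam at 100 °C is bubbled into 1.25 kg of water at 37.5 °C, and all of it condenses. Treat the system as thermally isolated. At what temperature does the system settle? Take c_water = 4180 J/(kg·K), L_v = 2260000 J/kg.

Heat gained plus heat lost sum to zero:
condense steam: −0.0435×2260000 = −98310
  condensed water 100 °C→T: 181.83(T − 100)
  water warms: 1.25×4180×(T − 37.5) = 5225(T − 37.5)
5406.8 T = 98310 + 18183 + 195938 = 312430
T ≈ 57.78 °C (< 100 °C, so full condensation is consistent).

T_f ≈ 57.8 °C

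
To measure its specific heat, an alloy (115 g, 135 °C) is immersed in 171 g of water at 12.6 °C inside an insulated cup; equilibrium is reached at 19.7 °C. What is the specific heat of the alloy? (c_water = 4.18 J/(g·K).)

c ≈ 0.383 J/(g·K)

Let T be the final temperature. ΣQ_i = 0:
115·c·(19.7 − 135) + 171·4.18·(19.7 − 12.6) = 0
-13260 c = -5074.9
c = -5074.9/-13260 ≈ 0.3827 J/(g·K)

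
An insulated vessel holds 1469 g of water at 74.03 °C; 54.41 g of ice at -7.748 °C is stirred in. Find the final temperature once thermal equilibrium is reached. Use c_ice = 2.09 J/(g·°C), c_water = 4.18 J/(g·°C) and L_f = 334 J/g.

Let T be the final temperature. ΣQ_i = 0:
warm ice to 0 °C: 54.41×2.09×(0 − (-7.748)) = 881.08; melt ice: 54.41×334 = 18173; meltwater 0→T: 54.41×4.18×T = 227.43 T; water cools: 1469×4.18×(T − 74.03) = 6140.4(T − 74.03)
6367.9 T = 454575 − 19054 = 435521
T ≈ 68.39 °C — above 0 °C, consistent with complete melting.

T_f ≈ 68.4 °C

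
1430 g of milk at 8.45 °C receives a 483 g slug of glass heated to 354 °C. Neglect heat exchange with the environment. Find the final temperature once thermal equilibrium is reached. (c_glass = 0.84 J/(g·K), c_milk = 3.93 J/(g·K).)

Conservation of energy gives ΣQ = 0:
483×0.84×(T − 354) + 1430×3.93×(T − 8.45) = 0
405.72(T − 354) + 5619.9(T − 8.45) = 0
(405.72 + 5619.9) T = 405.72×354 + 5619.9×8.45
T = 191113 / 6025.6 = 31.7 °C

T_f ≈ 31.7 °C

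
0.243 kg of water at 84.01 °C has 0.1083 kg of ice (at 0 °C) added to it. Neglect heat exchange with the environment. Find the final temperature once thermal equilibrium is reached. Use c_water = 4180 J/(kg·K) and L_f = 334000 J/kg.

Energy conservation, ΣQ = 0:
fusion: m_ice L_f = 0.1083×334000 = 36172
  meltwater 0→T: 0.1083×4180×T = 452.69 T
  water: 1015.7(T − 84.01)
1468.4 T = 85332 − 36172 = 49160
T ≈ 33.48 °C (positive, so assuming full melt was valid).

T_f ≈ 33.5 °C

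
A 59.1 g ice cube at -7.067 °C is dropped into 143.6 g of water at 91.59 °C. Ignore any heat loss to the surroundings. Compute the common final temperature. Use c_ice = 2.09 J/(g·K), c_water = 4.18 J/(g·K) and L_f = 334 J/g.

Setting the total heat transfer to zero:
ice -7.067→0 °C: 59.1×2.09×7.067 = 872.91
  melt ice: 59.1×334 = 19739
  meltwater 0→T: 59.1×4.18×T = 247.04 T
  water cools: 143.6×4.18×(T − 91.59) = 600.25(T − 91.59)
847.29 T = 54977 − 20612 = 34364
T ≈ 40.56 °C. Since T > 0 °C, the all-ice-melts assumption holds.

T_f ≈ 40.6 °C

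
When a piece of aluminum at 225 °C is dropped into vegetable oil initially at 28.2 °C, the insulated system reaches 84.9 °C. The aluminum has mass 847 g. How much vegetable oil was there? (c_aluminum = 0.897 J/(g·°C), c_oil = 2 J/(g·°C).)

Heat lost by the aluminum = heat gained by the oil:
847×0.897×(225 − 84.9) = m×2×(84.9 − 28.2)
113.4 m = 106442  ⇒  m ≈ 938.6 g

m ≈ 939 g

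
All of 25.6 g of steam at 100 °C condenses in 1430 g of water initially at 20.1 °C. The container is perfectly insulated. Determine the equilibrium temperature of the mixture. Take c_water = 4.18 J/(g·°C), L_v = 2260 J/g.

T_f ≈ 31.0 °C

Let T be the final temperature. ΣQ_i = 0:
latent heat released on condensation: 25.6·2260 = 57856; condensate cools 100→T: 25.6·4.18·(T − 100) = 107.01(T − 100); water warms: 1430·4.18·(T − 20.1) = 5977.4(T − 20.1)
6084.4 T = 57856 + 10701 + 120146 = 188703
T ≈ 31.01 °C (< 100 °C, so full condensation is consistent).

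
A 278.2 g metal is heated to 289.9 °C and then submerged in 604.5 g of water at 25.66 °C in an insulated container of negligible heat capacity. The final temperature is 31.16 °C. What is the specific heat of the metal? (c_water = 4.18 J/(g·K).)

m_s c (T_s − T_f) = m_water c_water (T_f − T_0):
278.2×c×(289.9 − 31.16) = 604.5×4.18×(31.16 − 25.66)
71981 c = 13897  ⇒  c ≈ 0.1931 J/(g·K)

c ≈ 0.193 J/(g·K)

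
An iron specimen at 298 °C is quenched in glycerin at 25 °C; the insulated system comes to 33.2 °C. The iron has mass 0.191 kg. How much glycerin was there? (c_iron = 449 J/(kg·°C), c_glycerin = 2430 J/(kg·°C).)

m ≈ 1.14 kg

Setting the total heat transfer to zero:
0.191·449·(33.2 − 298) + m·2430·(33.2 − 25) = 0
19926 m = 22709
m = 22709/19926 ≈ 1.14 kg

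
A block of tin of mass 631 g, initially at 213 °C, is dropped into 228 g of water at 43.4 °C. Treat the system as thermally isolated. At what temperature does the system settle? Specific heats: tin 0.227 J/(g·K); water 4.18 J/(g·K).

Net heat exchanged in the isolated system is zero:
631×0.227×(T − 213) + 228×4.18×(T − 43.4) = 0
143.24(T − 213) + 953.04(T − 43.4) = 0
1096.3 T = 71871
T = 71871/1096.3 ≈ 65.56 °C

T_f ≈ 65.6 °C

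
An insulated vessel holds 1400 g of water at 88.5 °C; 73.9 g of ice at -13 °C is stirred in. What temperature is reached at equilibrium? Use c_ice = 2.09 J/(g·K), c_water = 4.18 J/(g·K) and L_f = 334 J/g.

T_f ≈ 79.7 °C

Setting the total heat transfer to zero:
ice -13→0 °C: 73.9·2.09·13 = 2007.9
  latent heat to melt: 73.9·334 = 24683
  warm the meltwater: 308.9 T
  water cools: 1400·4.18·(T − 88.5) = 5852(T − 88.5)
6160.9 T = 517902 − 26690 = 491212
T ≈ 79.73 °C. Since T > 0 °C, the all-ice-melts assumption holds.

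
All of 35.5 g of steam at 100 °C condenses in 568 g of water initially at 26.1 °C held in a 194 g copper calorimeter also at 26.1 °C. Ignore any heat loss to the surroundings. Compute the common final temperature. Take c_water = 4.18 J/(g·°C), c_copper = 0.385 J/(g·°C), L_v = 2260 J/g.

Energy balance with sensible and latent terms:
condense steam: −35.5×2260 = −80230
  condensate cools 100→T: 35.5×4.18×(T − 100) = 148.39(T − 100)
  original water: 2374.2(T − 26.1)
  cup: 74.69(T − 26.1)
2597.3 T = 80230 + 14839 + 63917 = 158986
T ≈ 61.21 °C, under the boiling point, so the assumption holds.

T_f ≈ 61.2 °C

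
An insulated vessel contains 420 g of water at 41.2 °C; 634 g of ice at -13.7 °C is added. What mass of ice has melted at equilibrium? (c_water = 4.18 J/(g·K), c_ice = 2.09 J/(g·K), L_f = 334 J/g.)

m_melted ≈ 162 g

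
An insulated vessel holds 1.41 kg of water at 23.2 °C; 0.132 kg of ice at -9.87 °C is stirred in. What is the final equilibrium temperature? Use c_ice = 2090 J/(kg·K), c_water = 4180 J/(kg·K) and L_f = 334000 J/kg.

T_f ≈ 14.0 °C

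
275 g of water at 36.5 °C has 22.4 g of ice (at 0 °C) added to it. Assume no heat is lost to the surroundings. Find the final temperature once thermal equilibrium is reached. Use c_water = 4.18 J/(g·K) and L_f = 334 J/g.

Conservation of energy gives ΣQ = 0:
latent heat to melt: 22.4·334 = 7481.6; warm the meltwater: 93.63 T; water cools: 275·4.18·(T − 36.5) = 1149.5(T − 36.5)
1243.1 T = 41957 − 7481.6 = 34475
T ≈ 27.73 °C (positive, so assuming full melt was valid).

T_f ≈ 27.7 °C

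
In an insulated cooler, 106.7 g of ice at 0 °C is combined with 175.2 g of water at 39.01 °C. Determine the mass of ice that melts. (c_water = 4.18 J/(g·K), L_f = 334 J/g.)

m_melted ≈ 85.5 g

Heat available from the water dropping to 0 °C: 175.2×4.18×39.01 = 28568 J.
Melting all 106.7 g of ice would need 106.7×334 = 35638 J.
28568 J < 35638 J, so only part of the ice melts and the system sits at 0 °C.
m_melt = 28568 / L_f = 85.53 g.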